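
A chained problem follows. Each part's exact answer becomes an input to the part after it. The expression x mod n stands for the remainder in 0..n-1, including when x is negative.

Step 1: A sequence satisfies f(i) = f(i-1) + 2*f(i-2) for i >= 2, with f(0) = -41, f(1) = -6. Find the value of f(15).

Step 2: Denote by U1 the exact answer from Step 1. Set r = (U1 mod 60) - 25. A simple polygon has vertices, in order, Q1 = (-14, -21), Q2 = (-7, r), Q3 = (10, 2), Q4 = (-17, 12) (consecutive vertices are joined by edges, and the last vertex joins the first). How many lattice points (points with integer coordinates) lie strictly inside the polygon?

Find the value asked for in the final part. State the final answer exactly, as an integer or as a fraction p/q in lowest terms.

Step 1: f(2) = 1*(-6) + 2*(-41) = -88; iterating: f(2)=-88, f(3)=-100, f(4)=-276, f(5)=-476, f(6)=-1028, f(7)=-1980, f(8)=-4036, f(9)=-7996, f(10)=-16068, f(11)=-32060, f(12)=-64196, f(13)=-128316, f(14)=-256708, f(15)=-513340; answer -513340
Step 2: U1 = -513340; r = -5; cross terms: (-14*-5 - -7*-21)=-77, (-7*2 - 10*-5)=36, (10*12 - -17*2)=154, (-17*-21 - -14*12)=525; twice the area = |638| = 638; area = 319; boundary points = 1 + 1 + 1 + 3 = 6; strictly interior points = area - boundary/2 + 1 = 317; answer 317

317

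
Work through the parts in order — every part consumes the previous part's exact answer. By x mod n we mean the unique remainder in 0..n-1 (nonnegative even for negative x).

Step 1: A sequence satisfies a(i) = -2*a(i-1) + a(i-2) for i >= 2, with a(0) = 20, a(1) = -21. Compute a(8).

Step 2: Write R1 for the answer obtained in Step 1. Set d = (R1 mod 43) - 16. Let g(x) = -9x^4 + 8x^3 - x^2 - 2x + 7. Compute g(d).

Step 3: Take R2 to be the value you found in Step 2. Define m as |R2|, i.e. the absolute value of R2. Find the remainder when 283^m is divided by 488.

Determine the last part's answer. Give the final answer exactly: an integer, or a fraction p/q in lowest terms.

187

Step 1: a(2) = -2*(-21) + 1*(20) = 62; iterating: a(2)=62, a(3)=-145, a(4)=352, a(5)=-849, a(6)=2050, a(7)=-4949, a(8)=11948; answer 11948
Step 2: R1 = 11948; d = 21; -9*(21)^4 + 8*(21)^3 - 1*(21)^2 - 2*(21)^1 + 7 = (-1750329) + (74088) + (-441) + (-42) + (7) = -1676717; answer -1676717
Step 3: R2 = -1676717; m = 1676717; squarings mod 488: 283^1=283, 283^2=57, 283^4=321, 283^8=73, 283^16=449, 283^32=57, 283^64=321, 283^128=73, 283^256=449, 283^512=57, 283^1024=321, 283^2048=73, 283^4096=449, 283^8192=57, 283^16384=321, 283^32768=73, 283^65536=449, 283^131072=57, 283^262144=321, 283^524288=73, 283^1048576=449; 283^1676717 = 283^1 * 283^4 * 283^8 * 283^32 * 283^128 * 283^256 * 283^1024 * 283^4096 * 283^32768 * 283^65536 * 283^524288 * 283^1048576 = 187 (mod 488); answer 187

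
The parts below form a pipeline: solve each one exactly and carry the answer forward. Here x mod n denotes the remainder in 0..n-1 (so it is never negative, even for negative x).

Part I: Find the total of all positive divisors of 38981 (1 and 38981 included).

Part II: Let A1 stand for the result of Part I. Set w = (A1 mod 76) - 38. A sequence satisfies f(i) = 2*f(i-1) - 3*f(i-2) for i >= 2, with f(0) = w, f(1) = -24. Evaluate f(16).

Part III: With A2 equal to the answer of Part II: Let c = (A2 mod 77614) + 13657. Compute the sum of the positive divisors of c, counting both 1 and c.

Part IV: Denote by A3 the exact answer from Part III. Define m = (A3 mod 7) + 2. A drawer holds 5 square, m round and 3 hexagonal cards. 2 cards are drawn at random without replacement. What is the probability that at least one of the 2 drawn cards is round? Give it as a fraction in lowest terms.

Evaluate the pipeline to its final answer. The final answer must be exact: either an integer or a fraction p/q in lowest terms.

Part I: 38981 = 17 * 2293; sigma = (1 + 17) * (1 + 2293) = 18 * 2294 = 41292; answer 41292
Part II: A1 = 41292; w = -14; f(2) = 2*(-24) - 3*(-14) = -6; iterating: f(2)=-6, f(3)=60, f(4)=138, f(5)=96, f(6)=-222, f(7)=-732, f(8)=-798, f(9)=600, f(10)=3594, f(11)=5388, f(12)=-6, f(13)=-16176, f(14)=-32334, f(15)=-16140, f(16)=64722; answer 64722
Part III: A2 = 64722; c = 78379; 78379 = 7 * 11197; sigma = (1 + 7) * (1 + 11197) = 8 * 11198 = 89584; answer 89584
Part IV: A3 = 89584; m = 7; total draws C(15,2) = 105; complement C(8,2) = 28; favorable 105 - 28 = 77; P = 11/15; answer 11/15

11/15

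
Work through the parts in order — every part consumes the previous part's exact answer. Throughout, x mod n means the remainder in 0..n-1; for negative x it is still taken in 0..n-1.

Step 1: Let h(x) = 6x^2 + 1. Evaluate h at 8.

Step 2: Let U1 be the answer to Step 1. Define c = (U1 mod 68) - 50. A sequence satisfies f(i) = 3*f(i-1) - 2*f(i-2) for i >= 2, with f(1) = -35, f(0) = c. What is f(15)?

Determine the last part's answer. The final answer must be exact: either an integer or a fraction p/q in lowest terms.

-983015

Step 1: 6*(8)^2 + 1 = (384) + (1) = 385; answer 385
Step 2: U1 = 385; c = -5; f(2) = 3*(-35) - 2*(-5) = -95; iterating: f(2)=-95, f(3)=-215, f(4)=-455, f(5)=-935, f(6)=-1895, f(7)=-3815, f(8)=-7655, f(9)=-15335, f(10)=-30695, f(11)=-61415, f(12)=-122855, f(13)=-245735, f(14)=-491495, f(15)=-983015; answer -983015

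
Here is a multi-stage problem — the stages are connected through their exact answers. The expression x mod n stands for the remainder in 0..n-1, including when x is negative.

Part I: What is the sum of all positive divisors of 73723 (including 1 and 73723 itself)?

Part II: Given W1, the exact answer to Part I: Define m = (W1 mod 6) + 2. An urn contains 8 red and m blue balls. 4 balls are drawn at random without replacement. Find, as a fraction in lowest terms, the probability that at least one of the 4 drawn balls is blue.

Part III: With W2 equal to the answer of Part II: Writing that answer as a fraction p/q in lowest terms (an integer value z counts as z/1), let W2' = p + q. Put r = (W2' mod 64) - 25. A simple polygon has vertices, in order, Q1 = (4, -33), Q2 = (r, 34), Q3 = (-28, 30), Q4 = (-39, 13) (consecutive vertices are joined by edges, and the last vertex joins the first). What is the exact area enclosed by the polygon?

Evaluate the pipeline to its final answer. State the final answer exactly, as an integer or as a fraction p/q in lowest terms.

1869/2

Part I: 73723 = 13 * 53 * 107; sigma = (1 + 13) * (1 + 53) * (1 + 107) = 14 * 54 * 108 = 81648; answer 81648
Part II: W1 = 81648; m = 2; total draws C(10,4) = 210; complement C(8,4) = 70; favorable 210 - 70 = 140; P = 2/3; answer 2/3
Part III: W2 = 2/3; threaded value p + q = 5; r = -20; cross terms: (4*34 - -20*-33)=-524, (-20*30 - -28*34)=352, (-28*13 - -39*30)=806, (-39*-33 - 4*13)=1235; twice the area = |1869| = 1869; area = 1869/2; answer 1869/2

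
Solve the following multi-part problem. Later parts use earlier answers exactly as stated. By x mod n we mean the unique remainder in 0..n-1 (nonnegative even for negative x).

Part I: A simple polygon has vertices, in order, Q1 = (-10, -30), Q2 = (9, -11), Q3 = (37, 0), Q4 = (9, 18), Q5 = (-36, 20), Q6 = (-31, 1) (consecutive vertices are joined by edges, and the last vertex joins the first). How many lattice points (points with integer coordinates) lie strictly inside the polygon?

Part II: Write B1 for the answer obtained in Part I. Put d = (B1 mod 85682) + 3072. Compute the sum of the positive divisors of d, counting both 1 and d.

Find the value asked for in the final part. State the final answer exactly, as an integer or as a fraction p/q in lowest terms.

5680

Part I: cross terms: (-10*-11 - 9*-30)=380, (9*0 - 37*-11)=407, (37*18 - 9*0)=666, (9*20 - -36*18)=828, (-36*1 - -31*20)=584, (-31*-30 - -10*1)=940; twice the area = |3805| = 3805; area = 3805/2; boundary points = 19 + 1 + 2 + 1 + 1 + 1 = 25; strictly interior points = area - boundary/2 + 1 = 1891; answer 1891
Part II: B1 = 1891; d = 4963; 4963 = 7 * 709; sigma = (1 + 7) * (1 + 709) = 8 * 710 = 5680; answer 5680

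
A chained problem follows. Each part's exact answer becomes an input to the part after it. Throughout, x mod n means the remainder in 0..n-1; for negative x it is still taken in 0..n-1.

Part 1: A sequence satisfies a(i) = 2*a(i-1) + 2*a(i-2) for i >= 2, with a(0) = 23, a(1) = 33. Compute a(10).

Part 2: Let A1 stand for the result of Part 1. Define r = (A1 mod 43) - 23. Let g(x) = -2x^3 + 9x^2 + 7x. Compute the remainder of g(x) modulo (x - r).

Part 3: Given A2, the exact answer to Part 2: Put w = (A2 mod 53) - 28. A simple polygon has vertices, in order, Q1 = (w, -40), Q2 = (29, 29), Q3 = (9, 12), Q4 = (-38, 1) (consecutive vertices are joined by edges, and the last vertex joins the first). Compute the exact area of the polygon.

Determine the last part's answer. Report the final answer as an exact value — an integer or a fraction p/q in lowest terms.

1672

Part 1: a(2) = 2*(33) + 2*(23) = 112; iterating: a(2)=112, a(3)=290, a(4)=804, a(5)=2188, a(6)=5984, a(7)=16344, a(8)=44656, a(9)=122000, a(10)=333312; answer 333312
Part 2: A1 = 333312; r = -4; remainder = value at the root: -2*(-4)^3 + 9*(-4)^2 + 7*(-4)^1 = (128) + (144) + (-28) = 244; answer 244
Part 3: A2 = 244; w = 4; cross terms: (4*29 - 29*-40)=1276, (29*12 - 9*29)=87, (9*1 - -38*12)=465, (-38*-40 - 4*1)=1516; twice the area = |3344| = 3344; area = 1672; answer 1672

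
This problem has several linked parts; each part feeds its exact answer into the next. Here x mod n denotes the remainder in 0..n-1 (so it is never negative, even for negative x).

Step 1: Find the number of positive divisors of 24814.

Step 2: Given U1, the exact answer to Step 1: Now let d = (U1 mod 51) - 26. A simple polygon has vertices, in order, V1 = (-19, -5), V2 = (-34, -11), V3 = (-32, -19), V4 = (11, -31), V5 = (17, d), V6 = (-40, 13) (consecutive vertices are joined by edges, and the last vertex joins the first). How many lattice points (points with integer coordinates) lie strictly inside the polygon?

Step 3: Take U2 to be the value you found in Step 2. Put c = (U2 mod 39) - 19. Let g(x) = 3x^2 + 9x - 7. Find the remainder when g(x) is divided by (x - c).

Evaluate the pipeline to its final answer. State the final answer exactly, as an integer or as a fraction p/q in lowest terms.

533

Step 1: 24814 = 2 * 19 * 653; number of divisors = (1+1) * (1+1) * (1+1) = 8; answer 8
Step 2: U1 = 8; d = -18; cross terms: (-19*-11 - -34*-5)=39, (-34*-19 - -32*-11)=294, (-32*-31 - 11*-19)=1201, (11*-18 - 17*-31)=329, (17*13 - -40*-18)=-499, (-40*-5 - -19*13)=447; twice the area = |1811| = 1811; area = 1811/2; boundary points = 3 + 2 + 1 + 1 + 1 + 3 = 11; strictly interior points = area - boundary/2 + 1 = 901; answer 901
Step 3: U2 = 901; c = -15; remainder = value at the root: 3*(-15)^2 + 9*(-15)^1 - 7 = (675) + (-135) + (-7) = 533; answer 533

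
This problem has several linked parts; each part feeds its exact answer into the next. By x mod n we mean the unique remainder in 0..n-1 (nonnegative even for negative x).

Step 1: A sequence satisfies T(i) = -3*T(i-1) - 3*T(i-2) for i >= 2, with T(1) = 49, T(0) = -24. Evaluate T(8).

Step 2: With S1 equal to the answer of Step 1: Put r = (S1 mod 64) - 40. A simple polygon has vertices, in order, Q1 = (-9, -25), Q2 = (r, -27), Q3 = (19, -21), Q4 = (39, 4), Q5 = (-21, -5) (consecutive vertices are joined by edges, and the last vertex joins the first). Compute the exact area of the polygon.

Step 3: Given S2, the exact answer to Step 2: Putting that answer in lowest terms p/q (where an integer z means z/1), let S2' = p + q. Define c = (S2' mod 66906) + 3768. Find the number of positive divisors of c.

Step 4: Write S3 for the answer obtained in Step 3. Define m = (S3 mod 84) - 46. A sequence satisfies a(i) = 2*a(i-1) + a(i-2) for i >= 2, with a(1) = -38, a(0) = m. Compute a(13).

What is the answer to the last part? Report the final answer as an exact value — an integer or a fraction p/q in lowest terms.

-1853638

Step 1: T(2) = -3*(49) - 3*(-24) = -75; iterating: T(2)=-75, T(3)=78, T(4)=-9, T(5)=-207, T(6)=648, T(7)=-1323, T(8)=2025; answer 2025
Step 2: S1 = 2025; r = 1; cross terms: (-9*-27 - 1*-25)=268, (1*-21 - 19*-27)=492, (19*4 - 39*-21)=895, (39*-5 - -21*4)=-111, (-21*-25 - -9*-5)=480; twice the area = |2024| = 2024; area = 1012; answer 1012
Step 3: S2 = 1012; threaded value p + q = 1013; c = 4781; 4781 = 7 * 683; number of divisors = (1+1) * (1+1) = 4; answer 4
Step 4: S3 = 4; m = -42; a(2) = 2*(-38) + 1*(-42) = -118; iterating: a(2)=-118, a(3)=-274, a(4)=-666, a(5)=-1606, a(6)=-3878, a(7)=-9362, a(8)=-22602, a(9)=-54566, a(10)=-131734, a(11)=-318034, a(12)=-767802, a(13)=-1853638; answer -1853638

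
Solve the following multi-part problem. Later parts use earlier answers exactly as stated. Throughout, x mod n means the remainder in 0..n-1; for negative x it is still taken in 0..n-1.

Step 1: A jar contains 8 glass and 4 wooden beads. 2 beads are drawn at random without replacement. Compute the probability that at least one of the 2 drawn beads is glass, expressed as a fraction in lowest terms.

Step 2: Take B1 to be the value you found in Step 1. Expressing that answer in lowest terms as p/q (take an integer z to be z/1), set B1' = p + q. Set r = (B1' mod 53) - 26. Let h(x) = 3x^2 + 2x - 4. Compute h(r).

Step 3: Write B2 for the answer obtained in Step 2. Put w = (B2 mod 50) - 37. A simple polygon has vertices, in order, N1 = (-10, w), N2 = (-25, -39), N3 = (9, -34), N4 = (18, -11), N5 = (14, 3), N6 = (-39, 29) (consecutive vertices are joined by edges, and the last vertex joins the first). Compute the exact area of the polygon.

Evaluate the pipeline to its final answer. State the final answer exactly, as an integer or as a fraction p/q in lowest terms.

3489/2

Step 1: total draws C(12,2) = 66; complement C(4,2) = 6; favorable 66 - 6 = 60; P = 10/11; answer 10/11
Step 2: B1 = 10/11; threaded value p + q = 21; r = -5; 3*(-5)^2 + 2*(-5)^1 - 4 = (75) + (-10) + (-4) = 61; answer 61
Step 3: B2 = 61; w = -26; cross terms: (-10*-39 - -25*-26)=-260, (-25*-34 - 9*-39)=1201, (9*-11 - 18*-34)=513, (18*3 - 14*-11)=208, (14*29 - -39*3)=523, (-39*-26 - -10*29)=1304; twice the area = |3489| = 3489; area = 3489/2; answer 3489/2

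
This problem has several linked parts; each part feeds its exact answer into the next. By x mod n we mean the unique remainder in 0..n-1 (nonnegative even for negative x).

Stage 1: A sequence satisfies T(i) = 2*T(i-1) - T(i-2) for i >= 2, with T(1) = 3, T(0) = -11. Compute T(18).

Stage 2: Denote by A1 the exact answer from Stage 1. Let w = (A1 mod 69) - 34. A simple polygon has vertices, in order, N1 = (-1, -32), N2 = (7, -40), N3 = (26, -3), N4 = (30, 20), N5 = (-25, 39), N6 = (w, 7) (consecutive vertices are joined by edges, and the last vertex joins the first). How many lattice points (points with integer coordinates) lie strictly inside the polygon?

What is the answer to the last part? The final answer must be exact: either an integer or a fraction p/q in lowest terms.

1692

Stage 1: T(2) = 2*(3) - 1*(-11) = 17; iterating: T(2)=17, T(3)=31, T(4)=45, T(5)=59, T(6)=73, T(7)=87, T(8)=101, T(9)=115, T(10)=129, T(11)=143, T(12)=157, T(13)=171, T(14)=185, T(15)=199, T(16)=213, T(17)=227, T(18)=241; answer 241
Stage 2: A1 = 241; w = 0; cross terms: (-1*-40 - 7*-32)=264, (7*-3 - 26*-40)=1019, (26*20 - 30*-3)=610, (30*39 - -25*20)=1670, (-25*7 - 0*39)=-175, (0*-32 - -1*7)=7; twice the area = |3395| = 3395; area = 3395/2; boundary points = 8 + 1 + 1 + 1 + 1 + 1 = 13; strictly interior points = area - boundary/2 + 1 = 1692; answer 1692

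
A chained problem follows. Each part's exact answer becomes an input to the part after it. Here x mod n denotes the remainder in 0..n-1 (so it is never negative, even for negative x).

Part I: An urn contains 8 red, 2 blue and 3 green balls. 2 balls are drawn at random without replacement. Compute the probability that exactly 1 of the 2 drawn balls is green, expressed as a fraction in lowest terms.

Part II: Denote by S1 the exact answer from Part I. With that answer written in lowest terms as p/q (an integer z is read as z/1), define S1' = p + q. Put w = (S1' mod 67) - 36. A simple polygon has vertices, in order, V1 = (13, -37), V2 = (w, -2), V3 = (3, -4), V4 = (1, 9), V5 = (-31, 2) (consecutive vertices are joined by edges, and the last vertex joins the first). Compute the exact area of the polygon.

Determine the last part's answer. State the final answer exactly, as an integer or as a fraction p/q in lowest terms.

819/2

Part I: total draws C(13,2) = 78; favorable C(3,1)*C(10,1) = 30; P = 5/13; answer 5/13
Part II: S1 = 5/13; threaded value p + q = 18; w = -18; cross terms: (13*-2 - -18*-37)=-692, (-18*-4 - 3*-2)=78, (3*9 - 1*-4)=31, (1*2 - -31*9)=281, (-31*-37 - 13*2)=1121; twice the area = |819| = 819; area = 819/2; answer 819/2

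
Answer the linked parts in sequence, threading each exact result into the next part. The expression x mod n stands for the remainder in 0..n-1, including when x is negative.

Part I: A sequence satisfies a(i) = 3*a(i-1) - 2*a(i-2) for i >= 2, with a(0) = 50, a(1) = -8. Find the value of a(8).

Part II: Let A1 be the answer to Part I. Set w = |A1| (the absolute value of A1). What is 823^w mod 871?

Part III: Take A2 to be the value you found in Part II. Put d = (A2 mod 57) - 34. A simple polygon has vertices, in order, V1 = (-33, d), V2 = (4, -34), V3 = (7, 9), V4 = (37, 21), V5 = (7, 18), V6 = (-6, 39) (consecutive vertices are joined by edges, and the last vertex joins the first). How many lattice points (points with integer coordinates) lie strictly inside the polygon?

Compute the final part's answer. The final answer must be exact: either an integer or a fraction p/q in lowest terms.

1647

Part I: a(2) = 3*(-8) - 2*(50) = -124; iterating: a(2)=-124, a(3)=-356, a(4)=-820, a(5)=-1748, a(6)=-3604, a(7)=-7316, a(8)=-14740; answer -14740
Part II: A1 = -14740; w = 14740; squarings mod 871: 823^1=823, 823^2=562, 823^4=542, 823^8=237, 823^16=425, 823^32=328, 823^64=451, 823^128=458, 823^256=724, 823^512=705, 823^1024=555, 823^2048=562, 823^4096=542, 823^8192=237; 823^14740 = 823^4 * 823^16 * 823^128 * 823^256 * 823^2048 * 823^4096 * 823^8192 = 841 (mod 871); answer 841
Part III: A2 = 841; d = 9; cross terms: (-33*-34 - 4*9)=1086, (4*9 - 7*-34)=274, (7*21 - 37*9)=-186, (37*18 - 7*21)=519, (7*39 - -6*18)=381, (-6*9 - -33*39)=1233; twice the area = |3307| = 3307; area = 3307/2; boundary points = 1 + 1 + 6 + 3 + 1 + 3 = 15; strictly interior points = area - boundary/2 + 1 = 1647; answer 1647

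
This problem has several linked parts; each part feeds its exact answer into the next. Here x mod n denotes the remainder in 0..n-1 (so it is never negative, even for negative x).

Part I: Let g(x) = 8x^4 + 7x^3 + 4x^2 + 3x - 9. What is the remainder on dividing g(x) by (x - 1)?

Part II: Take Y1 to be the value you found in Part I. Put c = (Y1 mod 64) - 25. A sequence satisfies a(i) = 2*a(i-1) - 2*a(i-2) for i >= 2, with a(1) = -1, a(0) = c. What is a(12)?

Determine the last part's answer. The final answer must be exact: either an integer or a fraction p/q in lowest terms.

Part I: remainder = value at the root: 8*(1)^4 + 7*(1)^3 + 4*(1)^2 + 3*(1)^1 - 9 = (8) + (7) + (4) + (3) + (-9) = 13; answer 13
Part II: Y1 = 13; c = -12; a(2) = 2*(-1) - 2*(-12) = 22; iterating: a(2)=22, a(3)=46, a(4)=48, a(5)=4, a(6)=-88, a(7)=-184, a(8)=-192, a(9)=-16, a(10)=352, a(11)=736, a(12)=768; answer 768

768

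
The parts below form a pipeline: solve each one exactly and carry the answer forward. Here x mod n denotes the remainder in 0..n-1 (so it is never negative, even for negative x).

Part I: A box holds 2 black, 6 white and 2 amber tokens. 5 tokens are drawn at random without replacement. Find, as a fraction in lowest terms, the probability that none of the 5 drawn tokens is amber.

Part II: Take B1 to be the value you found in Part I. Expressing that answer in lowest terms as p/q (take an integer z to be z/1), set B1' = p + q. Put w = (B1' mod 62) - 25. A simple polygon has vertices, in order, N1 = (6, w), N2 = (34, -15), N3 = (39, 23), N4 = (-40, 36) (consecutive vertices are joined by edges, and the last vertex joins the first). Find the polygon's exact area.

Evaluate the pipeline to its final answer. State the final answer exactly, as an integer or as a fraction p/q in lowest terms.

4421/2

Part I: total draws C(10,5) = 252; favorable C(8,5) = 56; P = 2/9; answer 2/9
Part II: B1 = 2/9; threaded value p + q = 11; w = -14; cross terms: (6*-15 - 34*-14)=386, (34*23 - 39*-15)=1367, (39*36 - -40*23)=2324, (-40*-14 - 6*36)=344; twice the area = |4421| = 4421; area = 4421/2; answer 4421/2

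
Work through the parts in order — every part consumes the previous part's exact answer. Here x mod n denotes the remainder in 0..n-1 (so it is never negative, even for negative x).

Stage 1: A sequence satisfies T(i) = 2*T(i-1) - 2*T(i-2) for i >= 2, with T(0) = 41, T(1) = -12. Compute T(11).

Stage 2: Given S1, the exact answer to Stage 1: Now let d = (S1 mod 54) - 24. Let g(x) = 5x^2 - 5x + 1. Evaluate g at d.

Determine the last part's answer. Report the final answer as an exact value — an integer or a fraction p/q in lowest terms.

361

Stage 1: T(2) = 2*(-12) - 2*(41) = -106; iterating: T(2)=-106, T(3)=-188, T(4)=-164, T(5)=48, T(6)=424, T(7)=752, T(8)=656, T(9)=-192, T(10)=-1696, T(11)=-3008; answer -3008
Stage 2: S1 = -3008; d = -8; 5*(-8)^2 - 5*(-8)^1 + 1 = (320) + (40) + (1) = 361; answer 361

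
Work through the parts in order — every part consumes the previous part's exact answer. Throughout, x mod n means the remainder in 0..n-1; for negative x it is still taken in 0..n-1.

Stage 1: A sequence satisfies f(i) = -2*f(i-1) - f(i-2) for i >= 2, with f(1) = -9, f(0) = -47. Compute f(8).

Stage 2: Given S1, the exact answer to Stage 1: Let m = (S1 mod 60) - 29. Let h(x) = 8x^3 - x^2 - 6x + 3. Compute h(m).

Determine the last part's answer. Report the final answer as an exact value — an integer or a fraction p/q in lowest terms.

Stage 1: f(2) = -2*(-9) - 1*(-47) = 65; iterating: f(2)=65, f(3)=-121, f(4)=177, f(5)=-233, f(6)=289, f(7)=-345, f(8)=401; answer 401
Stage 2: S1 = 401; m = 12; 8*(12)^3 - 1*(12)^2 - 6*(12)^1 + 3 = (13824) + (-144) + (-72) + (3) = 13611; answer 13611

13611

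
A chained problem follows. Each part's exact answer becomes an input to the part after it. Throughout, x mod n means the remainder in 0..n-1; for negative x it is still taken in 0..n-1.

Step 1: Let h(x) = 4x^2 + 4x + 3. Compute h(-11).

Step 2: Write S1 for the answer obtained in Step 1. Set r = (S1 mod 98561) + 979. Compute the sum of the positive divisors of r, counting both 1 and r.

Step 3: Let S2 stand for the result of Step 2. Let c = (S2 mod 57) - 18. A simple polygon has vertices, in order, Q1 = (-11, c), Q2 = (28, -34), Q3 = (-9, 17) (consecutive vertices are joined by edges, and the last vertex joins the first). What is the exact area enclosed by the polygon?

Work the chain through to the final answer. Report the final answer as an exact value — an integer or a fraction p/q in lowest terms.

Step 1: 4*(-11)^2 + 4*(-11)^1 + 3 = (484) + (-44) + (3) = 443; answer 443
Step 2: S1 = 443; r = 1422; 1422 = 2 * 3^2 * 79; sigma = (1 + 2) * (1 + 3 + 9) * (1 + 79) = 3 * 13 * 80 = 3120; answer 3120
Step 3: S2 = 3120; c = 24; cross terms: (-11*-34 - 28*24)=-298, (28*17 - -9*-34)=170, (-9*24 - -11*17)=-29; twice the area = |-157| = 157; area = 157/2; answer 157/2

157/2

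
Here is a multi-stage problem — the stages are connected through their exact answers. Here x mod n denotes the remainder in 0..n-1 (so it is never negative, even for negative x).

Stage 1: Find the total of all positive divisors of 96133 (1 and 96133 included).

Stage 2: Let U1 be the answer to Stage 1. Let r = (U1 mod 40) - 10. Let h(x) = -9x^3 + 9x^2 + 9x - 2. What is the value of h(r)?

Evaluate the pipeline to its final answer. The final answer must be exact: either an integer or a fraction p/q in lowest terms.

88

Stage 1: 96133 = 251 * 383; sigma = (1 + 251) * (1 + 383) = 252 * 384 = 96768; answer 96768
Stage 2: U1 = 96768; r = -2; -9*(-2)^3 + 9*(-2)^2 + 9*(-2)^1 - 2 = (72) + (36) + (-18) + (-2) = 88; answer 88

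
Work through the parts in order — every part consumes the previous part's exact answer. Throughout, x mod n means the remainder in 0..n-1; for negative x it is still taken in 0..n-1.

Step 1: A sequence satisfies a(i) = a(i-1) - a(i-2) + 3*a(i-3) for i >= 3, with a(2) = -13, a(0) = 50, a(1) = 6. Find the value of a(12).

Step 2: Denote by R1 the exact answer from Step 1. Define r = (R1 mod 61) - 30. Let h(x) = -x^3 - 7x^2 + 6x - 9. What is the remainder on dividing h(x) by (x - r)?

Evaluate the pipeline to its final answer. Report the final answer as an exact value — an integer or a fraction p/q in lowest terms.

-27281

Step 1: a(3) = 1*(-13) - 1*(6) + 3*(50) = 131; iterating: a(3)=131, a(4)=162, a(5)=-8, a(6)=223, a(7)=717, a(8)=470, a(9)=422, a(10)=2103, a(11)=3091, a(12)=2254; answer 2254
Step 2: R1 = 2254; r = 28; remainder = value at the root: -1*(28)^3 - 7*(28)^2 + 6*(28)^1 - 9 = (-21952) + (-5488) + (168) + (-9) = -27281; answer -27281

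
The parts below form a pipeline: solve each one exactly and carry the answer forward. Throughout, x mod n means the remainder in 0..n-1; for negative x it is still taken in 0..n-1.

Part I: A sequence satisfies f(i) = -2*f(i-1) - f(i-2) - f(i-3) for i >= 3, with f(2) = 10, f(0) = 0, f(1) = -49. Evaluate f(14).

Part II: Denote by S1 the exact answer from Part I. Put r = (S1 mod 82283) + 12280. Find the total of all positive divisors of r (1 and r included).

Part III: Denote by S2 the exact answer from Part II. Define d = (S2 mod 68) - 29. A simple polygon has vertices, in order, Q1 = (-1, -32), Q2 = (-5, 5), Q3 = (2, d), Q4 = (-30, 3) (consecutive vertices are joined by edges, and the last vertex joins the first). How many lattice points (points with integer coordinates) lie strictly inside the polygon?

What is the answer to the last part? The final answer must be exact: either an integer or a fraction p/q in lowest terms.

Part I: f(3) = -2*(10) - 1*(-49) - 1*(0) = 29; iterating: f(3)=29, f(4)=-19, f(5)=-1, f(6)=-8, f(7)=36, f(8)=-63, f(9)=98, f(10)=-169, f(11)=303, f(12)=-535, f(13)=936, f(14)=-1640; answer -1640
Part II: S1 = -1640; r = 92923; 92923 = 43 * 2161; sigma = (1 + 43) * (1 + 2161) = 44 * 2162 = 95128; answer 95128
Part III: S2 = 95128; d = 35; cross terms: (-1*5 - -5*-32)=-165, (-5*35 - 2*5)=-185, (2*3 - -30*35)=1056, (-30*-32 - -1*3)=963; twice the area = |1669| = 1669; area = 1669/2; boundary points = 1 + 1 + 32 + 1 = 35; strictly interior points = area - boundary/2 + 1 = 818; answer 818

818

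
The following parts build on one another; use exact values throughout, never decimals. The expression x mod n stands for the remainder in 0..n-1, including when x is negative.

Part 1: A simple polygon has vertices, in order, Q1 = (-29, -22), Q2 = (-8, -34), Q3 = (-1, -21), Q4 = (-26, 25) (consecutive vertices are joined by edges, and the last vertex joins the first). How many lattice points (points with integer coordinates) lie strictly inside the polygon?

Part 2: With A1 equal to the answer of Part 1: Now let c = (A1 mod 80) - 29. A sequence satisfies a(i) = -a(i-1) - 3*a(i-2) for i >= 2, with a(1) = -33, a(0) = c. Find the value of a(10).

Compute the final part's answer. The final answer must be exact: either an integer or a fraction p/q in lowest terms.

Part 1: cross terms: (-29*-34 - -8*-22)=810, (-8*-21 - -1*-34)=134, (-1*25 - -26*-21)=-571, (-26*-22 - -29*25)=1297; twice the area = |1670| = 1670; area = 835; boundary points = 3 + 1 + 1 + 1 = 6; strictly interior points = area - boundary/2 + 1 = 833; answer 833
Part 2: A1 = 833; c = 4; a(2) = -1*(-33) - 3*(4) = 21; iterating: a(2)=21, a(3)=78, a(4)=-141, a(5)=-93, a(6)=516, a(7)=-237, a(8)=-1311, a(9)=2022, a(10)=1911; answer 1911

1911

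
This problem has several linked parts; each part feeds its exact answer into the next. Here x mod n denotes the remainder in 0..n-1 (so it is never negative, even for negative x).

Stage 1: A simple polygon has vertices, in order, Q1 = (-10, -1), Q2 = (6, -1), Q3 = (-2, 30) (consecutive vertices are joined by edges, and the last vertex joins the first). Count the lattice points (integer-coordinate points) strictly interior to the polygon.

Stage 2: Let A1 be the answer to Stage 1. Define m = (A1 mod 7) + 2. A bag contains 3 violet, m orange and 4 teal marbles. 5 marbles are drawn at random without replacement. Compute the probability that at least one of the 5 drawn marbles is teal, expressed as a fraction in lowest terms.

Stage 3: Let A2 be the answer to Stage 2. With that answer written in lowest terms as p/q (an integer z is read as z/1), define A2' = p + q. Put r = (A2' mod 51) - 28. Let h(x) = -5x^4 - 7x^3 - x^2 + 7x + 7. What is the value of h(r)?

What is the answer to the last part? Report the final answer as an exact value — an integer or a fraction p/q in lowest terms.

-276863

Stage 1: cross terms: (-10*-1 - 6*-1)=16, (6*30 - -2*-1)=178, (-2*-1 - -10*30)=302; twice the area = |496| = 496; area = 248; boundary points = 16 + 1 + 1 = 18; strictly interior points = area - boundary/2 + 1 = 240; answer 240
Stage 2: A1 = 240; m = 4; total draws C(11,5) = 462; complement C(7,5) = 21; favorable 462 - 21 = 441; P = 21/22; answer 21/22
Stage 3: A2 = 21/22; threaded value p + q = 43; r = 15; -5*(15)^4 - 7*(15)^3 - 1*(15)^2 + 7*(15)^1 + 7 = (-253125) + (-23625) + (-225) + (105) + (7) = -276863; answer -276863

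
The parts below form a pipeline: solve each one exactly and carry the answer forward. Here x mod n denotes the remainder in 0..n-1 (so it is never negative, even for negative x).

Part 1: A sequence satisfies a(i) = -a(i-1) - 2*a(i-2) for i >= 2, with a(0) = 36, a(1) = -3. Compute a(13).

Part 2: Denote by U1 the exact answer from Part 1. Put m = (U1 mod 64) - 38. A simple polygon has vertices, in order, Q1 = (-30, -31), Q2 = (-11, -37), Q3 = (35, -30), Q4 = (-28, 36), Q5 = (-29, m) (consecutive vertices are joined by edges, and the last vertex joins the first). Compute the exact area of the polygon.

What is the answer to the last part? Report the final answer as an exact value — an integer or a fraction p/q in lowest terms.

Part 1: a(2) = -1*(-3) - 2*(36) = -69; iterating: a(2)=-69, a(3)=75, a(4)=63, a(5)=-213, a(6)=87, a(7)=339, a(8)=-513, a(9)=-165, a(10)=1191, a(11)=-861, a(12)=-1521, a(13)=3243; answer 3243
Part 2: U1 = 3243; m = 5; cross terms: (-30*-37 - -11*-31)=769, (-11*-30 - 35*-37)=1625, (35*36 - -28*-30)=420, (-28*5 - -29*36)=904, (-29*-31 - -30*5)=1049; twice the area = |4767| = 4767; area = 4767/2; answer 4767/2

4767/2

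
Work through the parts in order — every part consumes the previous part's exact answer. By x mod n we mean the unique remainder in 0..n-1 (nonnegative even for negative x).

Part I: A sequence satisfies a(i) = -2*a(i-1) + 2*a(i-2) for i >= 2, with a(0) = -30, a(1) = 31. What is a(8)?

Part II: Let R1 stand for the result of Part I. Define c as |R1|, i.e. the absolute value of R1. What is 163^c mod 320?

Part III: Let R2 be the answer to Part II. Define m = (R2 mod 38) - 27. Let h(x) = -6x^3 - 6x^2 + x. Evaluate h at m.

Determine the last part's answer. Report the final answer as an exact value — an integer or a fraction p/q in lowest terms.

Part I: a(2) = -2*(31) + 2*(-30) = -122; iterating: a(2)=-122, a(3)=306, a(4)=-856, a(5)=2324, a(6)=-6360, a(7)=17368, a(8)=-47456; answer -47456
Part II: R1 = -47456; c = 47456; squarings mod 320: 163^1=163, 163^2=9, 163^4=81, 163^8=161, 163^16=1, 163^32=1, 163^64=1, 163^128=1, 163^256=1, 163^512=1, 163^1024=1, 163^2048=1, 163^4096=1, 163^8192=1, 163^16384=1, 163^32768=1; 163^47456 = 163^32 * 163^64 * 163^256 * 163^2048 * 163^4096 * 163^8192 * 163^32768 = 1 (mod 320); answer 1
Part III: R2 = 1; m = -26; -6*(-26)^3 - 6*(-26)^2 + 1*(-26)^1 = (105456) + (-4056) + (-26) = 101374; answer 101374

101374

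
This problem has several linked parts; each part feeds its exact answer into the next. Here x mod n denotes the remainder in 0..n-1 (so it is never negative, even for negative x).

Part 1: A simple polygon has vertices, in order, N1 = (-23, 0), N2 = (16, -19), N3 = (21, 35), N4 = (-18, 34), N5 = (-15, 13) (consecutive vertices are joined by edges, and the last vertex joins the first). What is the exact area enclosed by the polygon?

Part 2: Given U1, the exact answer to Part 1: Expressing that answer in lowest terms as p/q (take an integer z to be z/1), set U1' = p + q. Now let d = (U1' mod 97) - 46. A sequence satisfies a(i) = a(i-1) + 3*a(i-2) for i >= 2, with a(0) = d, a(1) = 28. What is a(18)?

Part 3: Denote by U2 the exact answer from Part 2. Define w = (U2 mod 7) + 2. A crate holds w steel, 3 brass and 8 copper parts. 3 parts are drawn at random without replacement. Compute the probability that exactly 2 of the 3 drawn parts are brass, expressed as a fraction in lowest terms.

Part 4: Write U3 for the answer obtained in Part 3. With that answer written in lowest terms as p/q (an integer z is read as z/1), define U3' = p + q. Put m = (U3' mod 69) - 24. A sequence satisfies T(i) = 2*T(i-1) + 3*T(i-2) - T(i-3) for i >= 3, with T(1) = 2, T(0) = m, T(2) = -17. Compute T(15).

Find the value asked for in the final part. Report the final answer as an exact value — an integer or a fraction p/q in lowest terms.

-24325302

Part 1: cross terms: (-23*-19 - 16*0)=437, (16*35 - 21*-19)=959, (21*34 - -18*35)=1344, (-18*13 - -15*34)=276, (-15*0 - -23*13)=299; twice the area = |3315| = 3315; area = 3315/2; answer 3315/2
Part 2: U1 = 3315/2; threaded value p + q = 3317; d = -27; a(2) = 1*(28) + 3*(-27) = -53; iterating: a(2)=-53, a(3)=31, a(4)=-128, a(5)=-35, a(6)=-419, a(7)=-524, a(8)=-1781, a(9)=-3353, a(10)=-8696, a(11)=-18755, a(12)=-44843, a(13)=-101108, a(14)=-235637, a(15)=-538961, a(16)=-1245872, a(17)=-2862755, a(18)=-6600371; answer -6600371
Part 3: U2 = -6600371; w = 8; total draws C(19,3) = 969; favorable C(3,2)*C(16,1) = 48; P = 16/323; answer 16/323
Part 4: U3 = 16/323; threaded value p + q = 339; m = 39; T(3) = 2*(-17) + 3*(2) - 1*(39) = -67; iterating: T(3)=-67, T(4)=-187, T(5)=-558, T(6)=-1610, T(7)=-4707, T(8)=-13686, T(9)=-39883, T(10)=-116117, T(11)=-338197, T(12)=-984862, T(13)=-2868198, T(14)=-8352785, T(15)=-24325302; answer -24325302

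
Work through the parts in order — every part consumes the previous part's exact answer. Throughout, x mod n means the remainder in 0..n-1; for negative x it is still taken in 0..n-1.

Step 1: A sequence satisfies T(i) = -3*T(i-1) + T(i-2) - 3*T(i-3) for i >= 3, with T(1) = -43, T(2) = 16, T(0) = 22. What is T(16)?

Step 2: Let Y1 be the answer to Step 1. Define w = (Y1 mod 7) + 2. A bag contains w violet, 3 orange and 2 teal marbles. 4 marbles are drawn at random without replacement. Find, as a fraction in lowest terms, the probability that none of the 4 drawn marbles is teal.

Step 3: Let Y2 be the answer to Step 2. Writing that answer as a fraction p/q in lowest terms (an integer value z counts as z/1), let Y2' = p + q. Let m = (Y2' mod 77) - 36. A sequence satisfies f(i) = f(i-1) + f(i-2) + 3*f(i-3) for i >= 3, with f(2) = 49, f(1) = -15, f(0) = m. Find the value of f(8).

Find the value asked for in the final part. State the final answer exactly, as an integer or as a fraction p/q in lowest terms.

2467

Step 1: T(3) = -3*(16) + 1*(-43) - 3*(22) = -157; iterating: T(3)=-157, T(4)=616, T(5)=-2053, T(6)=7246, T(7)=-25639, T(8)=90322, T(9)=-318343, T(10)=1122268, T(11)=-3956113, T(12)=13945636, T(13)=-49159825, T(14)=173293450, T(15)=-610877083, T(16)=2153404174; answer 2153404174
Step 2: Y1 = 2153404174; w = 7; total draws C(12,4) = 495; favorable C(10,4) = 210; P = 14/33; answer 14/33
Step 3: Y2 = 14/33; threaded value p + q = 47; m = 11; f(3) = 1*(49) + 1*(-15) + 3*(11) = 67; iterating: f(3)=67, f(4)=71, f(5)=285, f(6)=557, f(7)=1055, f(8)=2467; answer 2467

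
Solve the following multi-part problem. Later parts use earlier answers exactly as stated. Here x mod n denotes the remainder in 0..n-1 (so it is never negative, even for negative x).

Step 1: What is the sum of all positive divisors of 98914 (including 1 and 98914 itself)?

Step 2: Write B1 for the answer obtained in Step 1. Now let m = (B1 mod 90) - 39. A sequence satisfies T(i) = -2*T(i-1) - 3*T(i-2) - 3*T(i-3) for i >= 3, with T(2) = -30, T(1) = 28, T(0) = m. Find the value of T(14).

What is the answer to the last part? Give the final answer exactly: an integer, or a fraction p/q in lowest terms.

1215

Step 1: 98914 = 2 * 19^2 * 137; sigma = (1 + 2) * (1 + 19 + 361) * (1 + 137) = 3 * 381 * 138 = 157734; answer 157734
Step 2: B1 = 157734; m = 15; T(3) = -2*(-30) - 3*(28) - 3*(15) = -69; iterating: T(3)=-69, T(4)=144, T(5)=9, T(6)=-243, T(7)=27, T(8)=648, T(9)=-648, T(10)=-729, T(11)=1458, T(12)=1215, T(13)=-4617, T(14)=1215; answer 1215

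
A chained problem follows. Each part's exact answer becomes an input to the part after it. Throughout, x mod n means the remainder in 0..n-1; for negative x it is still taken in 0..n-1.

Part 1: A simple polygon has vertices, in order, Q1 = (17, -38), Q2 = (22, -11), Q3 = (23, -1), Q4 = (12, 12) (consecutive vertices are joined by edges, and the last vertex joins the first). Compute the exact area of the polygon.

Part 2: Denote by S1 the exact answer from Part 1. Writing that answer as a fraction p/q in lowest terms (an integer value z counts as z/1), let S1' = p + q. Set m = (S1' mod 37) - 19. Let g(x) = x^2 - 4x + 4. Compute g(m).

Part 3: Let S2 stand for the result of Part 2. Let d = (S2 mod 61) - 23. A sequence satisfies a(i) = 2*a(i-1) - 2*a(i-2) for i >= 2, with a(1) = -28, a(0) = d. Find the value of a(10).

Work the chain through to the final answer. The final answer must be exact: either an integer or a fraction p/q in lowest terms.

Part 1: cross terms: (17*-11 - 22*-38)=649, (22*-1 - 23*-11)=231, (23*12 - 12*-1)=288, (12*-38 - 17*12)=-660; twice the area = |508| = 508; area = 254; answer 254
Part 2: S1 = 254; threaded value p + q = 255; m = 14; 1*(14)^2 - 4*(14)^1 + 4 = (196) + (-56) + (4) = 144; answer 144
Part 3: S2 = 144; d = -1; a(2) = 2*(-28) - 2*(-1) = -54; iterating: a(2)=-54, a(3)=-52, a(4)=4, a(5)=112, a(6)=216, a(7)=208, a(8)=-16, a(9)=-448, a(10)=-864; answer -864

-864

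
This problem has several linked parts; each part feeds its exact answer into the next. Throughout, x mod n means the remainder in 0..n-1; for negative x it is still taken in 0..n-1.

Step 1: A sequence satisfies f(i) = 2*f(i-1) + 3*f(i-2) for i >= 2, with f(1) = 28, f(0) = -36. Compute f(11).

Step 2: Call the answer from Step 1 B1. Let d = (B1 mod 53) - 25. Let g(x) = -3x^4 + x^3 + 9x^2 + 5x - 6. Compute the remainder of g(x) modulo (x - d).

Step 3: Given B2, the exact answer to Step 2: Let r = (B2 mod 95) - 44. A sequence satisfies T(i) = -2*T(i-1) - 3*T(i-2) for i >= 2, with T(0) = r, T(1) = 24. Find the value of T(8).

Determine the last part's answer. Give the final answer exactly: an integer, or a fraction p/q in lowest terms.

Step 1: f(2) = 2*(28) + 3*(-36) = -52; iterating: f(2)=-52, f(3)=-20, f(4)=-196, f(5)=-452, f(6)=-1492, f(7)=-4340, f(8)=-13156, f(9)=-39332, f(10)=-118132, f(11)=-354260; answer -354260
Step 2: B1 = -354260; d = 20; remainder = value at the root: -3*(20)^4 + 1*(20)^3 + 9*(20)^2 + 5*(20)^1 - 6 = (-480000) + (8000) + (3600) + (100) + (-6) = -468306; answer -468306
Step 3: B2 = -468306; r = 0; T(2) = -2*(24) - 3*(0) = -48; iterating: T(2)=-48, T(3)=24, T(4)=96, T(5)=-264, T(6)=240, T(7)=312, T(8)=-1344; answer -1344

-1344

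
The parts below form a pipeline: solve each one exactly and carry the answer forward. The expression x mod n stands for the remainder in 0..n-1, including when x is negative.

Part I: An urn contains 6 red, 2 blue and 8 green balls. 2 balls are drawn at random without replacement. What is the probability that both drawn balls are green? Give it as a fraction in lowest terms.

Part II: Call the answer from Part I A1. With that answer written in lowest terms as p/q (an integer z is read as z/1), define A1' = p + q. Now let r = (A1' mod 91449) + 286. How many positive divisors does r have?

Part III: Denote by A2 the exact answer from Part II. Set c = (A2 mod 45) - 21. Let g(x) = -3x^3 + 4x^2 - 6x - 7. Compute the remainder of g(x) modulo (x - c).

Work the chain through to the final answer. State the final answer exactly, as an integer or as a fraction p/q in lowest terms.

Part I: total draws C(16,2) = 120; favorable C(8,2) = 28; P = 7/30; answer 7/30
Part II: A1 = 7/30; threaded value p + q = 37; r = 323; 323 = 17 * 19; number of divisors = (1+1) * (1+1) = 4; answer 4
Part III: A2 = 4; c = -17; remainder = value at the root: -3*(-17)^3 + 4*(-17)^2 - 6*(-17)^1 - 7 = (14739) + (1156) + (102) + (-7) = 15990; answer 15990

15990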